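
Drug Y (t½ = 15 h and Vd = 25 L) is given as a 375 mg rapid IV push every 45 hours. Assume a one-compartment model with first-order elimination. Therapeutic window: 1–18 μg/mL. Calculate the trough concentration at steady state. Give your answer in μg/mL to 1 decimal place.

τ = 45 h = 3 half-lives, so f = (1/2)^3 = 0.125.
At steady state, R = 1/(1 − 0.125) = 8/7.
Single-dose peak C₀ = D/Vd = 375/25 = 15 μg/mL.
Steady-state peak Cmax,ss = C₀·R = 15 × 8/7 ≈ 17.143 μg/mL.
Steady-state trough Cmin,ss = Cmax,ss·f ≈ 17.143 × 0.125 ≈ 2.143 μg/mL.
Trough 2.1 μg/mL vs MEC 1 μg/mL: adequate.

2.1 μg/mL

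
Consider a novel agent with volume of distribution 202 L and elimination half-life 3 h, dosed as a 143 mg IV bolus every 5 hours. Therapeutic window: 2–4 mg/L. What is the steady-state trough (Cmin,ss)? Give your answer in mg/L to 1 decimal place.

0.3 mg/L

Over one 5-h interval, 5/3 ≈ 1.6667 half-lives elapse, leaving f ≈ 0.3150 of each dose.
At steady state, accumulation factor R = 1/(1 − e^(−kτ)) ≈ 1.4599.
Single-dose peak C₀ = D/Vd = 143/202 ≈ 0.708 mg/L.
Cmax,ss = C₀/(1 − f) ≈ 0.708/0.6850 ≈ 1.034 mg/L.
One interval later, Cmin,ss = Cmax,ss·e^(−kτ) ≈ 1.034 × 0.3150 ≈ 0.326 mg/L.
Trough 0.3 mg/L vs MEC 2 mg/L: subtherapeutic.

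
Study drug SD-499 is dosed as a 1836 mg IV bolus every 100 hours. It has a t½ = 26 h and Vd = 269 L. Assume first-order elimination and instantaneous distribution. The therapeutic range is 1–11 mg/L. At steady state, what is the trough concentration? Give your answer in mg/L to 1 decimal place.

0.5 mg/L

τ/t½ = 100/26 ≈ 3.8462, so fraction remaining f = (1/2)^(100/26) ≈ 0.0695.
Single-dose peak C₀ = D/Vd = 1836/269 ≈ 6.825 mg/L.
Steady-state trough Cmin,ss = C₀·f/(1−f) ≈ 6.825 × 0.0695/0.9305 ≈ 0.510 mg/L.
Trough 0.5 mg/L vs MEC 1 mg/L: subtherapeutic.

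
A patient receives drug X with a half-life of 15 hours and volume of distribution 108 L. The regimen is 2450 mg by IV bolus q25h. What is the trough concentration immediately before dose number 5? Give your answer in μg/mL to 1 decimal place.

10.3 μg/mL

f = (1/2)^(τ/t½) = (1/2)^(25/15) ≈ 0.3150.
C₀ = D/Vd = 2450/108 ≈ 22.685 μg/mL.
Before the 5th dose, 4 doses have been given. Superposition: Cmin = C₀·(f + f² + … + f^4).
≈ 22.685 × (0.3150 + 0.0992 + 0.0313 + 0.0098) ≈ 22.685 × 0.4553 ≈ 10.328 μg/mL.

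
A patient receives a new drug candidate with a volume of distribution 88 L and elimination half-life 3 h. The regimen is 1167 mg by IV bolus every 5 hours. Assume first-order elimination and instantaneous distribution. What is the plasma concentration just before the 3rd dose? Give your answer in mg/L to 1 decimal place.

5.5 mg/L

f = (1/2)^(τ/t½) = (1/2)^(5/3) ≈ 0.3150.
C₀ = D/Vd = 1167/88 ≈ 13.261 mg/L.
Before the 3rd dose, 2 doses have been given. Superposition: Cmin = C₀·(f + f²).
≈ 13.261 × (0.3150 + 0.0992) ≈ 13.261 × 0.4142 ≈ 5.493 mg/L.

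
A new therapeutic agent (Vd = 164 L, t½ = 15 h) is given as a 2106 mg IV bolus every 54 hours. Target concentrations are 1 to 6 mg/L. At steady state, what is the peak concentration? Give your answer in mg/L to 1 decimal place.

Over one 54-h interval, 54/15 ≈ 3.6 half-lives elapse, leaving f ≈ 0.0825 of each dose.
Accumulation ratio R = 1/(1 − f) ≈ 1/0.9175 ≈ 1.0899.
Single-dose peak C₀ = D/Vd = 2106/164 ≈ 12.841 mg/L.
Steady-state peak Cmax,ss = C₀·R ≈ 12.841 × 1.0899 ≈ 13.995 mg/L.
Peak 14.0 mg/L vs MTC 6 mg/L: exceeds toxic threshold.

14.0 mg/L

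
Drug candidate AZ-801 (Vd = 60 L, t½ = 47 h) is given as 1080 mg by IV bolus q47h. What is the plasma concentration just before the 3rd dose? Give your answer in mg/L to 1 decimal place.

f = (1/2)^(τ/t½) = (1/2)^(47/47) ≈ 0.5000.
C₀ = D/Vd = 1080/60 ≈ 18.000 mg/L.
Before the 3rd dose, 2 doses have been given. Superposition: Cmin = C₀·(f + f²).
≈ 18.000 × (0.5000 + 0.2500) ≈ 18.000 × 0.7500 ≈ 13.500 mg/L.

13.5 mg/L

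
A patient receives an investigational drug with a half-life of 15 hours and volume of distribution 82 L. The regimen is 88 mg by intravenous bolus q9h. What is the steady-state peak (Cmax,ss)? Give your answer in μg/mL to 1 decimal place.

3.2 μg/mL

τ/t½ = 9/15 ≈ 0.6, so fraction remaining f = (1/2)^(9/15) ≈ 0.6598.
At steady state, accumulation factor R = 1/(1 − e^(−kτ)) ≈ 2.9394.
Each bolus raises the concentration by D/Vd = 88/82 ≈ 1.073 μg/mL.
Cmax,ss = C₀/(1 − f) ≈ 1.073/0.3402 ≈ 3.154 μg/mL.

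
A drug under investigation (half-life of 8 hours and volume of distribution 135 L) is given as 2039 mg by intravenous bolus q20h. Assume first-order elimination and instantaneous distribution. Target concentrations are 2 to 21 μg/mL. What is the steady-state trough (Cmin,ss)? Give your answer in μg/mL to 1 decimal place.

3.2 μg/mL

τ/t½ = 20/8 ≈ 2.5, so fraction remaining f = (1/2)^(20/8) ≈ 0.1768.
At steady state, accumulation factor R = 1/(1 − e^(−kτ)) ≈ 1.2148.
Single-dose peak C₀ = D/Vd = 2039/135 ≈ 15.104 μg/mL.
Steady-state peak Cmax,ss = C₀·R ≈ 15.104 × 1.2148 ≈ 18.348 μg/mL.
Steady-state trough Cmin,ss = Cmax,ss·f ≈ 18.348 × 0.1768 ≈ 3.244 μg/mL.
Trough 3.2 μg/mL vs MEC 2 μg/mL: adequate.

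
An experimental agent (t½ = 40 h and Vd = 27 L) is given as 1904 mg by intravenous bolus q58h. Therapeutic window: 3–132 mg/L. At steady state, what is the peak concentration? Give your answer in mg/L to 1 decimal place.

Over one 58-h interval, 58/40 ≈ 1.45 half-lives elapse, leaving f ≈ 0.3660 of each dose.
Accumulation ratio R = 1/(1 − f) ≈ 1/0.6340 ≈ 1.5773.
Each bolus raises the concentration by D/Vd = 1904/27 ≈ 70.519 mg/L.
Cmax,ss = C₀/(1 − f) ≈ 70.519/0.6340 ≈ 111.229 mg/L.
Peak 111.2 mg/L vs MTC 132 mg/L: below toxic threshold.

111.2 mg/L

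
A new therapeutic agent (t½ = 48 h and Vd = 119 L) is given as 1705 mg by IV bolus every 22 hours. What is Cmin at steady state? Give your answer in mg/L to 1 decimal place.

38.3 mg/L

τ/t½ = 22/48 ≈ 0.45833, so fraction remaining f = (1/2)^(22/48) ≈ 0.7278.
At steady state, accumulation factor R = 1/(1 − e^(−kτ)) ≈ 3.6738.
Single-dose peak C₀ = D/Vd = 1705/119 ≈ 14.328 mg/L.
Cmax,ss = C₀/(1 − f) ≈ 14.328/0.2722 ≈ 52.638 mg/L.
One interval later, Cmin,ss = Cmax,ss·e^(−kτ) ≈ 52.638 × 0.7278 ≈ 38.310 mg/L.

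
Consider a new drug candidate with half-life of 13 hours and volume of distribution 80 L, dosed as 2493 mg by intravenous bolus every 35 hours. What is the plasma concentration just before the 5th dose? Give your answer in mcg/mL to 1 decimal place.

f = (1/2)^(τ/t½) = (1/2)^(35/13) ≈ 0.1547.
C₀ = D/Vd = 2493/80 ≈ 31.163 mcg/mL.
Before the 5th dose, 4 doses have been given. Superposition: Cmin = C₀·(f + f² + … + f^4).
≈ 31.163 × (0.1547 + 0.0239 + 0.0037 + 0.0006) ≈ 31.163 × 0.1829 ≈ 5.700 mcg/mL.

5.7 mcg/mL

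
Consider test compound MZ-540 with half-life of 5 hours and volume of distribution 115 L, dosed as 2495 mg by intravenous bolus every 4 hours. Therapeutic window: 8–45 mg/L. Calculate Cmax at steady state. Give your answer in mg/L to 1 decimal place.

Over one 4-h interval, 4/5 ≈ 0.8 half-lives elapse, leaving f ≈ 0.5743 of each dose.
Accumulation ratio R = 1/(1 − f) ≈ 1/0.4257 ≈ 2.3491.
Single-dose peak C₀ = D/Vd = 2495/115 ≈ 21.696 mg/L.
Steady-state peak Cmax,ss = C₀·R ≈ 21.696 × 2.3491 ≈ 50.966 mg/L.
Peak 51.0 mg/L vs MTC 45 mg/L: exceeds toxic threshold.

51.0 mg/L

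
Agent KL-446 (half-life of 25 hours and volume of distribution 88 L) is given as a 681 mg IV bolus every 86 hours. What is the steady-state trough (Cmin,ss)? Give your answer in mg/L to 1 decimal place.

k = ln2/t½ = ln2/25 ≈ 0.027726 h⁻¹; fraction remaining f = e^(−kτ) = e^(−0.027726×86) ≈ 0.0921.
Accumulation ratio R = 1/(1 − f) ≈ 1/0.9079 ≈ 1.1014.
Single-dose peak C₀ = D/Vd = 681/88 ≈ 7.739 mg/L.
Cmax,ss = C₀/(1 − f) ≈ 7.739/0.9079 ≈ 8.524 mg/L.
One interval later, Cmin,ss = Cmax,ss·e^(−kτ) ≈ 8.524 × 0.0921 ≈ 0.785 mg/L.

0.8 mg/L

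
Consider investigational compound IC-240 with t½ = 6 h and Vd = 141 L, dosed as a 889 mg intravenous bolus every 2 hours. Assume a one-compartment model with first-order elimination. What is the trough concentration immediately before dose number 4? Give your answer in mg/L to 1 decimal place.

f = (1/2)^(τ/t½) = (1/2)^(2/6) ≈ 0.7937.
C₀ = D/Vd = 889/141 ≈ 6.305 mg/L.
Before the 4th dose, 3 doses have been given. Superposition: Cmin = C₀·(f + f² + … + f^3).
≈ 6.305 × (0.7937 + 0.6300 + 0.5000) ≈ 6.305 × 1.9237 ≈ 12.129 mg/L.

12.1 mg/L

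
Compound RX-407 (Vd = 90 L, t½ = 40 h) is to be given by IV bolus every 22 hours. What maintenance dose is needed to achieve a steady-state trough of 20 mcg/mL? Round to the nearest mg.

τ/t½ = 22/40 ≈ 0.55, so f = (1/2)^(22/40) ≈ 0.683020.
Cmin,ss = (D/Vd)·f/(1−f), so D = Cmin,ss·Vd·(1−f)/f.
D = 20 × 90 × (1−f)/f ≈ 20 × 90 × 0.46409 ≈ 835.36 mg.

835 mg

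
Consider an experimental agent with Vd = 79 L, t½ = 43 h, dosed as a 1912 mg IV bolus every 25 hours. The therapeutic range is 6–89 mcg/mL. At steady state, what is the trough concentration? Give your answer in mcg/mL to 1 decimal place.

k = ln2/t½ = ln2/43 ≈ 0.016120 h⁻¹; fraction remaining f = e^(−kτ) = e^(−0.016120×25) ≈ 0.6683.
Accumulation ratio R = 1/(1 − f) ≈ 1/0.3317 ≈ 3.0148.
Each bolus raises the concentration by D/Vd = 1912/79 ≈ 24.203 mcg/mL.
Steady-state peak Cmax,ss = C₀·R ≈ 24.203 × 3.0148 ≈ 72.967 mcg/mL.
Steady-state trough Cmin,ss = Cmax,ss·f ≈ 72.967 × 0.6683 ≈ 48.764 mcg/mL.
Trough 48.8 mcg/mL vs MEC 6 mcg/mL: adequate.

48.8 mcg/mL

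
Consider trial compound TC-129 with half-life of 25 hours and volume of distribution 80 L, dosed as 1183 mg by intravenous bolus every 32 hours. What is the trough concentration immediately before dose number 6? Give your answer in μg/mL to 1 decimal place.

f = (1/2)^(τ/t½) = (1/2)^(32/25) ≈ 0.4118.
C₀ = D/Vd = 1183/80 ≈ 14.787 μg/mL.
Before the 6th dose, 5 doses have been given. Superposition: Cmin = C₀·(f + f² + … + f^5).
≈ 14.787 × (0.4118 + 0.1696 + 0.0698 + 0.0288 + 0.0118) ≈ 14.787 × 0.6918 ≈ 10.230 μg/mL.

10.2 μg/mL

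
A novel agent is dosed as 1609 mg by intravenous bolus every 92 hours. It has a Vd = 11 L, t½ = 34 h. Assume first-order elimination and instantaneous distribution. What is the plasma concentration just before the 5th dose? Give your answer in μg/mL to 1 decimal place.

f = (1/2)^(τ/t½) = (1/2)^(92/34) ≈ 0.1533.
C₀ = D/Vd = 1609/11 ≈ 146.273 μg/mL.
Before the 5th dose, 4 doses have been given. Superposition: Cmin = C₀·(f + f² + … + f^4).
≈ 146.273 × (0.1533 + 0.0235 + 0.0036 + 0.0006) ≈ 146.273 × 0.1810 ≈ 26.475 μg/mL.

26.5 μg/mL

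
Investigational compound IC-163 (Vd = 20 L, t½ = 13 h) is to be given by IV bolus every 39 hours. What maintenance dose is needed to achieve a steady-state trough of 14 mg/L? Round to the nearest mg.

τ/t½ = 39/13 ≈ 3, so f = (1/2)^(39/13) ≈ 0.125000.
Cmin,ss = (D/Vd)·f/(1−f), so D = Cmin,ss·Vd·(1−f)/f.
D = 14 × 20 × (1−f)/f ≈ 14 × 20 × 7.00000 ≈ 1960.00 mg.

1960 mg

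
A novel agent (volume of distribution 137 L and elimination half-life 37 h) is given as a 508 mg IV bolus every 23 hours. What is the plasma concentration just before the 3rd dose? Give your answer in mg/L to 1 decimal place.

4.0 mg/L

f = (1/2)^(τ/t½) = (1/2)^(23/37) ≈ 0.6499.
C₀ = D/Vd = 508/137 ≈ 3.708 mg/L.
Before the 3rd dose, 2 doses have been given. Superposition: Cmin = C₀·(f + f²).
≈ 3.708 × (0.6499 + 0.4224) ≈ 3.708 × 1.0723 ≈ 3.976 mg/L.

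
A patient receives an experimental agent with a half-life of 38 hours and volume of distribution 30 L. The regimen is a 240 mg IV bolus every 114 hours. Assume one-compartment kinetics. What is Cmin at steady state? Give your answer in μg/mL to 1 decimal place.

1.1 μg/mL

τ = 114 h = 3 half-lives, so f = (1/2)^3 = 0.125.
Accumulation ratio R = 1/(1 − f) = 1/0.875 = 8/7.
Single-dose peak C₀ = D/Vd = 240/30 = 8 μg/mL.
Steady-state peak Cmax,ss = C₀·R = 8 × 8/7 ≈ 9.143 μg/mL.
Steady-state trough Cmin,ss = Cmax,ss·f ≈ 9.143 × 0.125 ≈ 1.143 μg/mL.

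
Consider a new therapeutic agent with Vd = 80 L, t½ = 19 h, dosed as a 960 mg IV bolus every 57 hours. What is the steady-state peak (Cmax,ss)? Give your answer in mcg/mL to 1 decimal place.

The dosing interval is 3 half-lives, so f = 2^(−3) = 0.125.
At steady state, R = 1/(1 − 0.125) = 8/7.
Single-dose peak C₀ = D/Vd = 960/80 = 12 mcg/mL.
Steady-state peak Cmax,ss = C₀·R = 12 × 8/7 ≈ 13.714 mcg/mL.

13.7 mcg/mL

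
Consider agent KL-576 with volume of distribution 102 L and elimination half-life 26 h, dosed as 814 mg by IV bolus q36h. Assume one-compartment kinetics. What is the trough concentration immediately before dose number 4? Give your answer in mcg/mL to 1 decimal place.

f = (1/2)^(τ/t½) = (1/2)^(36/26) ≈ 0.3830.
C₀ = D/Vd = 814/102 ≈ 7.980 mcg/mL.
Before the 4th dose, 3 doses have been given. Superposition: Cmin = C₀·(f + f² + … + f^3).
≈ 7.980 × (0.3830 + 0.1467 + 0.0562) ≈ 7.980 × 0.5859 ≈ 4.675 mcg/mL.

4.7 mcg/mL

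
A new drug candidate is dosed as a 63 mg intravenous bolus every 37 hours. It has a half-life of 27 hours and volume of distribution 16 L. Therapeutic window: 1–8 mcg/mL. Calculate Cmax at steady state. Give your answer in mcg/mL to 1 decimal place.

6.4 mcg/mL

Over one 37-h interval, 37/27 ≈ 1.3704 half-lives elapse, leaving f ≈ 0.3868 of each dose.
Accumulation ratio R = 1/(1 − f) ≈ 1/0.6132 ≈ 1.6308.
Single-dose peak C₀ = D/Vd = 63/16 ≈ 3.938 mcg/mL.
Steady-state peak Cmax,ss = C₀·R ≈ 3.938 × 1.6308 ≈ 6.422 mcg/mL.
Peak 6.4 mcg/mL vs MTC 8 mcg/mL: below toxic threshold.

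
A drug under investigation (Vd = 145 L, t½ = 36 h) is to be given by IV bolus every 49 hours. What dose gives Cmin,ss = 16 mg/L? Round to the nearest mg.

τ/t½ = 49/36 ≈ 1.3611, so f = (1/2)^(49/36) ≈ 0.389282.
Cmin,ss = (D/Vd)·f/(1−f), so D = Cmin,ss·Vd·(1−f)/f.
D = 16 × 145 × (1−f)/f ≈ 16 × 145 × 1.56883 ≈ 3639.69 mg.

3640 mg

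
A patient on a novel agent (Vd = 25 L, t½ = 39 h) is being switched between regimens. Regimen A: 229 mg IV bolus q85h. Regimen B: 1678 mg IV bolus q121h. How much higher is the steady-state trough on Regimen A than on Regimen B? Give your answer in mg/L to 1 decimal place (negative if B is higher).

-6.2 mg/L

Regimen A: f = (1/2)^(85/39) ≈ 0.2208; Cmin,ss = (229/25)·f/(1−f) ≈ 2.596 mg/L.
Regimen B: f = (1/2)^(121/39) ≈ 0.1164; Cmin,ss = (1678/25)·f/(1−f) ≈ 8.842 mg/L.
Difference ≈ 2.596 − 8.842 ≈ -6.246 mg/L.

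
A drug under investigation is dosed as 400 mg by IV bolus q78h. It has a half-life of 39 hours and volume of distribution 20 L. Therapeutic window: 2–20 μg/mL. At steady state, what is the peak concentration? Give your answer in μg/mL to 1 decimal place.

The dosing interval is 2 half-lives, so f = 2^(−2) = 0.25.
At steady state, R = 1/(1 − 0.25) = 4/3.
Single-dose peak C₀ = D/Vd = 400/20 = 20 μg/mL.
Steady-state peak Cmax,ss = C₀·R = 20 × 4/3 ≈ 26.667 μg/mL.
Peak 26.7 μg/mL vs MTC 20 μg/mL: exceeds toxic threshold.

26.7 μg/mL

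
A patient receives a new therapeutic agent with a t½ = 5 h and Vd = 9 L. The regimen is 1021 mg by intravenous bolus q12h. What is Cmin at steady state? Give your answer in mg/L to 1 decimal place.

26.5 mg/L

Over one 12-h interval, 12/5 ≈ 2.4 half-lives elapse, leaving f ≈ 0.1895 of each dose.
At steady state, accumulation factor R = 1/(1 − e^(−kτ)) ≈ 1.2338.
Single-dose peak C₀ = D/Vd = 1021/9 ≈ 113.444 mg/L.
Steady-state peak Cmax,ss = C₀·R ≈ 113.444 × 1.2338 ≈ 139.967 mg/L.
Steady-state trough Cmin,ss = Cmax,ss·f ≈ 139.967 × 0.1895 ≈ 26.524 mg/L.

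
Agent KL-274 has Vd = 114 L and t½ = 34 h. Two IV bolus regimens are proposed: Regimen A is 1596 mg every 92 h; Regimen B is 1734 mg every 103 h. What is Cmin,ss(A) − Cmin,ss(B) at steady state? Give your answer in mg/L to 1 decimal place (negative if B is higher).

Regimen A: f = (1/2)^(92/34) ≈ 0.1533; Cmin,ss = (1596/114)·f/(1−f) ≈ 2.535 mg/L.
Regimen B: f = (1/2)^(103/34) ≈ 0.1225; Cmin,ss = (1734/114)·f/(1−f) ≈ 2.123 mg/L.
Difference ≈ 2.535 − 2.123 ≈ 0.412 mg/L.

0.4 mg/L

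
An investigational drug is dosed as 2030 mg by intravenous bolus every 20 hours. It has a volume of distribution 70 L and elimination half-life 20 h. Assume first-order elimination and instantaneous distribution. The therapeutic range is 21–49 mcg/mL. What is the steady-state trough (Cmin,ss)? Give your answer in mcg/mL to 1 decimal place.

29.0 mcg/mL

The dosing interval is 1 half-life, so f = 2^(−1) = 0.5.
At steady state, R = 1/(1 − 0.5) = 2/1.
Single-dose peak C₀ = D/Vd = 2030/70 = 29 mcg/mL.
Steady-state peak Cmax,ss = C₀·R = 29 × 2/1 ≈ 58.000 mcg/mL.
Steady-state trough Cmin,ss = Cmax,ss·f ≈ 58.000 × 0.5 ≈ 29.000 mcg/mL.
Trough 29.0 mcg/mL vs MEC 21 mcg/mL: adequate.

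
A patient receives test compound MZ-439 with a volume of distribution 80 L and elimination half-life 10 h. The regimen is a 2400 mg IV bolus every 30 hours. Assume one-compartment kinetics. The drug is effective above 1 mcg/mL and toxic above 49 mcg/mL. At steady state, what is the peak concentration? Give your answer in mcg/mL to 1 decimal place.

34.3 mcg/mL

τ = 30 h = 3 half-lives, so f = (1/2)^3 = 0.125.
At steady state, R = 1/(1 − 0.125) = 8/7.
Single-dose peak C₀ = D/Vd = 2400/80 = 30 mcg/mL.
Steady-state peak Cmax,ss = C₀·R = 30 × 8/7 ≈ 34.286 mcg/mL.
Peak 34.3 mcg/mL vs MTC 49 mcg/mL: below toxic threshold.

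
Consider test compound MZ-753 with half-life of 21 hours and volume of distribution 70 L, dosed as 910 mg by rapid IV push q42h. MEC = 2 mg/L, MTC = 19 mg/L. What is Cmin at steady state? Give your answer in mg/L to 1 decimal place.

The dosing interval is 2 half-lives, so f = 2^(−2) = 0.25.
At steady state, R = 1/(1 − 0.25) = 4/3.
Single-dose peak C₀ = D/Vd = 910/70 = 13 mg/L.
Steady-state peak Cmax,ss = C₀·R = 13 × 4/3 ≈ 17.333 mg/L.
Steady-state trough Cmin,ss = Cmax,ss·f ≈ 17.333 × 0.25 ≈ 4.333 mg/L.
Trough 4.3 mg/L vs MEC 2 mg/L: adequate.

4.3 mg/L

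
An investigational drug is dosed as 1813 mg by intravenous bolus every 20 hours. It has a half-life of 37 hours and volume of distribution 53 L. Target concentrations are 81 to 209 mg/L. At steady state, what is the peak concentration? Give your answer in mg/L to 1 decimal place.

109.5 mg/L

τ/t½ = 20/37 ≈ 0.54054, so fraction remaining f = (1/2)^(20/37) ≈ 0.6875.
At steady state, accumulation factor R = 1/(1 − e^(−kτ)) ≈ 3.2000.
Single-dose peak C₀ = D/Vd = 1813/53 ≈ 34.208 mg/L.
Steady-state peak Cmax,ss = C₀·R ≈ 34.208 × 3.2000 ≈ 109.466 mg/L.
Peak 109.5 mg/L vs MTC 209 mg/L: below toxic threshold.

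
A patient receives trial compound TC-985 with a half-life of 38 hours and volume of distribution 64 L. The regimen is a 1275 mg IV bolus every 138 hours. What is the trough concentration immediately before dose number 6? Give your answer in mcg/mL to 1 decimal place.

f = (1/2)^(τ/t½) = (1/2)^(138/38) ≈ 0.0807.
C₀ = D/Vd = 1275/64 ≈ 19.922 mcg/mL.
Before the 6th dose, 5 doses have been given. Superposition: Cmin = C₀·(f + f² + … + f^5).
≈ 19.922 × (0.0807 + 0.0065 + 0.0005 + 0.0000 + 0.0000) ≈ 19.922 × 0.0877 ≈ 1.747 mcg/mL.

1.7 mcg/mL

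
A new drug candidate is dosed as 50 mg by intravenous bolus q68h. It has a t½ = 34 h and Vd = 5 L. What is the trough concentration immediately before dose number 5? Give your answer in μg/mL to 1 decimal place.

3.3 μg/mL

f = (1/2)^(τ/t½) = (1/2)^(68/34) ≈ 0.2500.
C₀ = D/Vd = 50/5 ≈ 10.000 μg/mL.
Before the 5th dose, 4 doses have been given. Superposition: Cmin = C₀·(f + f² + … + f^4).
≈ 10.000 × (0.2500 + 0.0625 + 0.0156 + 0.0039) ≈ 10.000 × 0.3320 ≈ 3.320 μg/mL.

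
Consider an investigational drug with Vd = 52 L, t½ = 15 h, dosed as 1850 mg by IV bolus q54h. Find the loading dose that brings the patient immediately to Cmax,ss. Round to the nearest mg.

f = (1/2)^(54/15) ≈ 0.082469; accumulation ratio R = 1/(1−f) ≈ 1.08988.
Loading dose to hit Cmax,ss on first dose: D_load = D_maint·R ≈ 1850 × 1.08988 ≈ 2016.28 mg.

2016 mg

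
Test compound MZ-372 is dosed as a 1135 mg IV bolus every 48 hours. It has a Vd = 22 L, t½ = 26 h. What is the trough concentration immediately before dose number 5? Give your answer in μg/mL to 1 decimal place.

f = (1/2)^(τ/t½) = (1/2)^(48/26) ≈ 0.2781.
C₀ = D/Vd = 1135/22 ≈ 51.591 μg/mL.
Before the 5th dose, 4 doses have been given. Superposition: Cmin = C₀·(f + f² + … + f^4).
≈ 51.591 × (0.2781 + 0.0773 + 0.0215 + 0.0060) ≈ 51.591 × 0.3829 ≈ 19.754 μg/mL.

19.8 μg/mL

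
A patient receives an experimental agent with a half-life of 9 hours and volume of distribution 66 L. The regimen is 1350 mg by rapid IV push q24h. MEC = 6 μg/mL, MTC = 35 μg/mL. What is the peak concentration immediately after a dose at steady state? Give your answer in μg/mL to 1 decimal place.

24.3 μg/mL

k = ln2/t½ = ln2/9 ≈ 0.077016 h⁻¹; fraction remaining f = e^(−kτ) = e^(−0.077016×24) ≈ 0.1575.
Accumulation ratio R = 1/(1 − f) ≈ 1/0.8425 ≈ 1.1869.
Each bolus raises the concentration by D/Vd = 1350/66 ≈ 20.455 μg/mL.
Steady-state peak Cmax,ss = C₀·R ≈ 20.455 × 1.1869 ≈ 24.278 μg/mL.
Peak 24.3 μg/mL vs MTC 35 μg/mL: below toxic threshold.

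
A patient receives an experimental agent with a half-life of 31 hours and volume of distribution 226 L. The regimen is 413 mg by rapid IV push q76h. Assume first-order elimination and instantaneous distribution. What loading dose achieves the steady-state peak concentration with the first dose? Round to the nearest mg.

505 mg

f = (1/2)^(76/31) ≈ 0.182806; accumulation ratio R = 1/(1−f) ≈ 1.22370.
Loading dose to hit Cmax,ss on first dose: D_load = D_maint·R ≈ 413 × 1.22370 ≈ 505.39 mg.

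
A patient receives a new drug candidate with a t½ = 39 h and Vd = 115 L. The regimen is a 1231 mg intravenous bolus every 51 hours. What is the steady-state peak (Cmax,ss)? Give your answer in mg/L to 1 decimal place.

Over one 51-h interval, 51/39 ≈ 1.3077 half-lives elapse, leaving f ≈ 0.4040 of each dose.
Accumulation ratio R = 1/(1 − f) ≈ 1/0.5960 ≈ 1.6779.
Single-dose peak C₀ = D/Vd = 1231/115 ≈ 10.704 mg/L.
Steady-state peak Cmax,ss = C₀·R ≈ 10.704 × 1.6779 ≈ 17.960 mg/L.

18.0 mg/L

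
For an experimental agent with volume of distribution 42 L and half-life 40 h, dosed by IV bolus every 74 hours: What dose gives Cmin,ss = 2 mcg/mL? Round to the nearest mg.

τ/t½ = 74/40 ≈ 1.85, so f = (1/2)^(74/40) ≈ 0.277392.
Cmin,ss = (D/Vd)·f/(1−f), so D = Cmin,ss·Vd·(1−f)/f.
D = 2 × 42 × (1−f)/f ≈ 2 × 42 × 2.60501 ≈ 218.82 mg.

219 mg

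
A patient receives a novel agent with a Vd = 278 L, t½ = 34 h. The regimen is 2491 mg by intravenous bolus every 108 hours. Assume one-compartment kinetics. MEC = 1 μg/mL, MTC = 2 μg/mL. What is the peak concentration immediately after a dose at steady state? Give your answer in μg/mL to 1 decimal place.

k = ln2/t½ = ln2/34 ≈ 0.020387 h⁻¹; fraction remaining f = e^(−kτ) = e^(−0.020387×108) ≈ 0.1106.
Accumulation ratio R = 1/(1 − f) ≈ 1/0.8894 ≈ 1.1244.
Each bolus raises the concentration by D/Vd = 2491/278 ≈ 8.960 μg/mL.
Steady-state peak Cmax,ss = C₀·R ≈ 8.960 × 1.1244 ≈ 10.075 μg/mL.
Peak 10.1 μg/mL vs MTC 2 μg/mL: exceeds toxic threshold.

10.1 μg/mL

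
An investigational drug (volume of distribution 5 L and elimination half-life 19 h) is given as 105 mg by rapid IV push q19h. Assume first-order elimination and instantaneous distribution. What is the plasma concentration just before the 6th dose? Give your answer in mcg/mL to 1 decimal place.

20.3 mcg/mL

f = (1/2)^(τ/t½) = (1/2)^(19/19) ≈ 0.5000.
C₀ = D/Vd = 105/5 ≈ 21.000 mcg/mL.
Before the 6th dose, 5 doses have been given. Superposition: Cmin = C₀·(f + f² + … + f^5).
≈ 21.000 × (0.5000 + 0.2500 + 0.1250 + 0.0625 + 0.0313) ≈ 21.000 × 0.9688 ≈ 20.345 mcg/mL.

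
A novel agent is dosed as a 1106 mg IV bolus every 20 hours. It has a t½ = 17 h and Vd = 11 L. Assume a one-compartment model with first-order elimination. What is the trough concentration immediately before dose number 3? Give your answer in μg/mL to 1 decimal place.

f = (1/2)^(τ/t½) = (1/2)^(20/17) ≈ 0.4424.
C₀ = D/Vd = 1106/11 ≈ 100.545 μg/mL.
Before the 3rd dose, 2 doses have been given. Superposition: Cmin = C₀·(f + f²).
≈ 100.545 × (0.4424 + 0.1957) ≈ 100.545 × 0.6381 ≈ 64.158 μg/mL.

64.2 μg/mL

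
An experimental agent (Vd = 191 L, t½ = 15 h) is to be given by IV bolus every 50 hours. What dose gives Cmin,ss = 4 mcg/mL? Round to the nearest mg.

τ/t½ = 50/15 ≈ 3.3333, so f = (1/2)^(50/15) ≈ 0.099213.
Cmin,ss = (D/Vd)·f/(1−f), so D = Cmin,ss·Vd·(1−f)/f.
D = 4 × 191 × (1−f)/f ≈ 4 × 191 × 9.07932 ≈ 6936.60 mg.

6937 mg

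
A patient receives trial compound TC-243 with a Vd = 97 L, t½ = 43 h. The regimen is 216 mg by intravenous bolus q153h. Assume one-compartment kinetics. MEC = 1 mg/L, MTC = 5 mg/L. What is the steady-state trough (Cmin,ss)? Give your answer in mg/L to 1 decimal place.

Over one 153-h interval, 153/43 ≈ 3.5581 half-lives elapse, leaving f ≈ 0.0849 of each dose.
Accumulation ratio R = 1/(1 − f) ≈ 1/0.9151 ≈ 1.0928.
Each bolus raises the concentration by D/Vd = 216/97 ≈ 2.227 mg/L.
Cmax,ss = C₀/(1 − f) ≈ 2.227/0.9151 ≈ 2.434 mg/L.
Steady-state trough Cmin,ss = Cmax,ss·f ≈ 2.434 × 0.0849 ≈ 0.207 mg/L.
Trough 0.2 mg/L vs MEC 1 mg/L: subtherapeutic.

0.2 mg/L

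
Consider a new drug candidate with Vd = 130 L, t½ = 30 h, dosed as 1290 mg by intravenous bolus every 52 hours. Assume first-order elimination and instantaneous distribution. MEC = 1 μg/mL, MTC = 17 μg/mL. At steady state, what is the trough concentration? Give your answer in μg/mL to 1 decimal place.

4.3 μg/mL

τ/t½ = 52/30 ≈ 1.7333, so fraction remaining f = (1/2)^(52/30) ≈ 0.3008.
At steady state, accumulation factor R = 1/(1 − e^(−kτ)) ≈ 1.4302.
Single-dose peak C₀ = D/Vd = 1290/130 ≈ 9.923 μg/mL.
Steady-state peak Cmax,ss = C₀·R ≈ 9.923 × 1.4302 ≈ 14.192 μg/mL.
One interval later, Cmin,ss = Cmax,ss·e^(−kτ) ≈ 14.192 × 0.3008 ≈ 4.269 μg/mL.
Trough 4.3 μg/mL vs MEC 1 μg/mL: adequate.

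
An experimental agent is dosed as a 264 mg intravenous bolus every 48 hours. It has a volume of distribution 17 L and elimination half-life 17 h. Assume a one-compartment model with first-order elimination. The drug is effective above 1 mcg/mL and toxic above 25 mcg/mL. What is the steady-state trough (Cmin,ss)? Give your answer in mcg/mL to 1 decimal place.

k = ln2/t½ = ln2/17 ≈ 0.040773 h⁻¹; fraction remaining f = e^(−kτ) = e^(−0.040773×48) ≈ 0.1413.
Each bolus raises the concentration by D/Vd = 264/17 ≈ 15.529 mcg/mL.
Steady-state trough Cmin,ss = C₀·f/(1−f) ≈ 15.529 × 0.1413/0.8587 ≈ 2.555 mcg/mL.
Trough 2.6 mcg/mL vs MEC 1 mcg/mL: adequate.

2.6 mcg/mL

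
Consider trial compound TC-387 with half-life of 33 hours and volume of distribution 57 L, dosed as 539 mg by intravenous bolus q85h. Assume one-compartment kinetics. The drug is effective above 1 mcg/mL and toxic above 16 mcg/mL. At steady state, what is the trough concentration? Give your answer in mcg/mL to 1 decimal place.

1.9 mcg/mL

Over one 85-h interval, 85/33 ≈ 2.5758 half-lives elapse, leaving f ≈ 0.1677 of each dose.
Each bolus raises the concentration by D/Vd = 539/57 ≈ 9.456 mcg/mL.
Steady-state trough Cmin,ss = C₀·f/(1−f) ≈ 9.456 × 0.1677/0.8323 ≈ 1.905 mcg/mL.
Trough 1.9 mcg/mL vs MEC 1 mcg/mL: adequate.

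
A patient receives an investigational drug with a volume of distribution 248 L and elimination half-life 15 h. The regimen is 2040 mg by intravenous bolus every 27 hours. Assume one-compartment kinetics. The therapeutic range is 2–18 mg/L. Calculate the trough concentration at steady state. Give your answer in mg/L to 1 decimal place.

3.3 mg/L

k = ln2/t½ = ln2/15 ≈ 0.046210 h⁻¹; fraction remaining f = e^(−kτ) = e^(−0.046210×27) ≈ 0.2872.
Each bolus raises the concentration by D/Vd = 2040/248 ≈ 8.226 mg/L.
Steady-state trough Cmin,ss = C₀·f/(1−f) ≈ 8.226 × 0.2872/0.7128 ≈ 3.314 mg/L.
Trough 3.3 mg/L vs MEC 2 mg/L: adequate.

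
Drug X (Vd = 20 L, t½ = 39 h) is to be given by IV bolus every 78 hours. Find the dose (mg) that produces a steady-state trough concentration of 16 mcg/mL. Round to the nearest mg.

960 mg

τ/t½ = 78/39 ≈ 2, so f = (1/2)^(78/39) ≈ 0.250000.
Cmin,ss = (D/Vd)·f/(1−f), so D = Cmin,ss·Vd·(1−f)/f.
D = 16 × 20 × (1−f)/f ≈ 16 × 20 × 3.00000 ≈ 960.00 mg.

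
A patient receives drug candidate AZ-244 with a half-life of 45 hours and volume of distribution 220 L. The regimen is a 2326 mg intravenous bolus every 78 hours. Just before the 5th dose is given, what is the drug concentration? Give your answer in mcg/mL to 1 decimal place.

f = (1/2)^(τ/t½) = (1/2)^(78/45) ≈ 0.3008.
C₀ = D/Vd = 2326/220 ≈ 10.573 mcg/mL.
Before the 5th dose, 4 doses have been given. Superposition: Cmin = C₀·(f + f² + … + f^4).
≈ 10.573 × (0.3008 + 0.0905 + 0.0272 + 0.0082) ≈ 10.573 × 0.4267 ≈ 4.511 mcg/mL.

4.5 mcg/mL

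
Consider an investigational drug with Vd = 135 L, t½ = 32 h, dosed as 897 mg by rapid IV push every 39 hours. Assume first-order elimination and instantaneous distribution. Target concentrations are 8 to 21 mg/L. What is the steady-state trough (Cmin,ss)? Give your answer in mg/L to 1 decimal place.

τ/t½ = 39/32 ≈ 1.2188, so fraction remaining f = (1/2)^(39/32) ≈ 0.4297.
Accumulation ratio R = 1/(1 − f) ≈ 1/0.5703 ≈ 1.7535.
Single-dose peak C₀ = D/Vd = 897/135 ≈ 6.644 mg/L.
Steady-state peak Cmax,ss = C₀·R ≈ 6.644 × 1.7535 ≈ 11.650 mg/L.
One interval later, Cmin,ss = Cmax,ss·e^(−kτ) ≈ 11.650 × 0.4297 ≈ 5.006 mg/L.
Trough 5.0 mg/L vs MEC 8 mg/L: subtherapeutic.

5.0 mg/L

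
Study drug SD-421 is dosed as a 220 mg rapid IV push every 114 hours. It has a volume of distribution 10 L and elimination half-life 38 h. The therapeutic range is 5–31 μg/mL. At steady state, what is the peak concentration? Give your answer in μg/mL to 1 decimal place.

τ = 114 h = 3 half-lives, so f = (1/2)^3 = 0.125.
Accumulation ratio R = 1/(1 − f) = 1/0.875 = 8/7.
Single-dose peak C₀ = D/Vd = 220/10 = 22 μg/mL.
Steady-state peak Cmax,ss = C₀·R = 22 × 8/7 ≈ 25.143 μg/mL.
Peak 25.1 μg/mL vs MTC 31 μg/mL: below toxic threshold.

25.1 μg/mL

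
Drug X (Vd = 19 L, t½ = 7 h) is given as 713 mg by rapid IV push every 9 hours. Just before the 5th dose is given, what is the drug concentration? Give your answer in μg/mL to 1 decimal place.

25.4 μg/mL

f = (1/2)^(τ/t½) = (1/2)^(9/7) ≈ 0.4102.
C₀ = D/Vd = 713/19 ≈ 37.526 μg/mL.
Before the 5th dose, 4 doses have been given. Superposition: Cmin = C₀·(f + f² + … + f^4).
≈ 37.526 × (0.4102 + 0.1683 + 0.0690 + 0.0283) ≈ 37.526 × 0.6758 ≈ 25.360 μg/mL.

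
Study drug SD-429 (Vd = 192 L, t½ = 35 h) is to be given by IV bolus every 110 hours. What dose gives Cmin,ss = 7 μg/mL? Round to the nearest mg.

10527 mg

τ/t½ = 110/35 ≈ 3.1429, so f = (1/2)^(110/35) ≈ 0.113215.
Cmin,ss = (D/Vd)·f/(1−f), so D = Cmin,ss·Vd·(1−f)/f.
D = 7 × 192 × (1−f)/f ≈ 7 × 192 × 7.83275 ≈ 10527.22 mg.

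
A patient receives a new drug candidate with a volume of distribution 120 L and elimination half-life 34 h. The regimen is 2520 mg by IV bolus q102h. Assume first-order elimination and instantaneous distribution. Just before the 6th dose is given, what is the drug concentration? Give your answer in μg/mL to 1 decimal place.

3.0 μg/mL

f = (1/2)^(τ/t½) = (1/2)^(102/34) ≈ 0.1250.
C₀ = D/Vd = 2520/120 ≈ 21.000 μg/mL.
Before the 6th dose, 5 doses have been given. Superposition: Cmin = C₀·(f + f² + … + f^5).
≈ 21.000 × (0.1250 + 0.0156 + 0.0020 + 0.0002 + 0.0000) ≈ 21.000 × 0.1428 ≈ 2.999 μg/mL.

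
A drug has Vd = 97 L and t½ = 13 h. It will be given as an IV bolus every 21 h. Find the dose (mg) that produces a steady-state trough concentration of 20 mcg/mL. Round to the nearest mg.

4004 mg

τ/t½ = 21/13 ≈ 1.6154, so f = (1/2)^(21/13) ≈ 0.326378.
Cmin,ss = (D/Vd)·f/(1−f), so D = Cmin,ss·Vd·(1−f)/f.
D = 20 × 97 × (1−f)/f ≈ 20 × 97 × 2.06393 ≈ 4004.02 mg.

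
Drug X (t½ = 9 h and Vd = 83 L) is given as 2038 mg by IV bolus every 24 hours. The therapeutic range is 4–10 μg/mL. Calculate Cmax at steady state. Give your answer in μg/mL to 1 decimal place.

29.1 μg/mL

k = ln2/t½ = ln2/9 ≈ 0.077016 h⁻¹; fraction remaining f = e^(−kτ) = e^(−0.077016×24) ≈ 0.1575.
Accumulation ratio R = 1/(1 − f) ≈ 1/0.8425 ≈ 1.1869.
Each bolus raises the concentration by D/Vd = 2038/83 ≈ 24.554 μg/mL.
Steady-state peak Cmax,ss = C₀·R ≈ 24.554 × 1.1869 ≈ 29.143 μg/mL.
Peak 29.1 μg/mL vs MTC 10 μg/mL: exceeds toxic threshold.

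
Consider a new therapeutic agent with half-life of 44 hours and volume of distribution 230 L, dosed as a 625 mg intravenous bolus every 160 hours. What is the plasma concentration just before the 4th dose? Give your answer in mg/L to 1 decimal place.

0.2 mg/L

f = (1/2)^(τ/t½) = (1/2)^(160/44) ≈ 0.0804.
C₀ = D/Vd = 625/230 ≈ 2.717 mg/L.
Before the 4th dose, 3 doses have been given. Superposition: Cmin = C₀·(f + f² + … + f^3).
≈ 2.717 × (0.0804 + 0.0065 + 0.0005) ≈ 2.717 × 0.0874 ≈ 0.237 mg/L.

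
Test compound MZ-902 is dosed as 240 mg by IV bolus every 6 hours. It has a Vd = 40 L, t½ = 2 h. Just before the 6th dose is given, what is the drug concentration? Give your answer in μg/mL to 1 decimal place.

0.9 μg/mL

f = (1/2)^(τ/t½) = (1/2)^(6/2) ≈ 0.1250.
C₀ = D/Vd = 240/40 ≈ 6.000 μg/mL.
Before the 6th dose, 5 doses have been given. Superposition: Cmin = C₀·(f + f² + … + f^5).
≈ 6.000 × (0.1250 + 0.0156 + 0.0020 + 0.0002 + 0.0000) ≈ 6.000 × 0.1428 ≈ 0.857 μg/mL.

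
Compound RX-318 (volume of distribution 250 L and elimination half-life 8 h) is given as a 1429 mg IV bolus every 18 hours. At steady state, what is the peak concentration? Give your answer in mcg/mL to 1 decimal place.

τ/t½ = 18/8 ≈ 2.25, so fraction remaining f = (1/2)^(18/8) ≈ 0.2102.
Accumulation ratio R = 1/(1 − f) ≈ 1/0.7898 ≈ 1.2661.
Single-dose peak C₀ = D/Vd = 1429/250 ≈ 5.716 mcg/mL.
Steady-state peak Cmax,ss = C₀·R ≈ 5.716 × 1.2661 ≈ 7.237 mcg/mL.

7.2 mcg/mL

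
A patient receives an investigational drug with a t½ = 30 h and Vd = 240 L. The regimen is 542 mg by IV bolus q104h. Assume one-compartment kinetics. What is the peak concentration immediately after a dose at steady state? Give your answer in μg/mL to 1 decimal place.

τ/t½ = 104/30 ≈ 3.4667, so fraction remaining f = (1/2)^(104/30) ≈ 0.0905.
Accumulation ratio R = 1/(1 − f) ≈ 1/0.9095 ≈ 1.0995.
Single-dose peak C₀ = D/Vd = 542/240 ≈ 2.258 μg/mL.
Steady-state peak Cmax,ss = C₀·R ≈ 2.258 × 1.0995 ≈ 2.483 μg/mL.

2.5 μg/mL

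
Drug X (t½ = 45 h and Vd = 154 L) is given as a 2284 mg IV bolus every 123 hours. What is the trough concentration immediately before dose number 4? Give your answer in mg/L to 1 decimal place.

2.6 mg/L

f = (1/2)^(τ/t½) = (1/2)^(123/45) ≈ 0.1504.
C₀ = D/Vd = 2284/154 ≈ 14.831 mg/L.
Before the 4th dose, 3 doses have been given. Superposition: Cmin = C₀·(f + f² + … + f^3).
≈ 14.831 × (0.1504 + 0.0226 + 0.0034) ≈ 14.831 × 0.1764 ≈ 2.616 mg/L.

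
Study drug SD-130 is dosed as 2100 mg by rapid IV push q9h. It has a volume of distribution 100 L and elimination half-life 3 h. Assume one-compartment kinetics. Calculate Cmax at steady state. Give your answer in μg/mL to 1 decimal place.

The dosing interval is 3 half-lives, so f = 2^(−3) = 0.125.
At steady state, R = 1/(1 − 0.125) = 8/7.
Single-dose peak C₀ = D/Vd = 2100/100 = 21 μg/mL.
Steady-state peak Cmax,ss = C₀·R = 21 × 8/7 ≈ 24.000 μg/mL.

24.0 μg/mL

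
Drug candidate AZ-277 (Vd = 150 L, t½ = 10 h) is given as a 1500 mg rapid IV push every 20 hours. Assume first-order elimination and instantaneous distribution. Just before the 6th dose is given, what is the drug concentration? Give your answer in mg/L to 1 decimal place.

f = (1/2)^(τ/t½) = (1/2)^(20/10) ≈ 0.2500.
C₀ = D/Vd = 1500/150 ≈ 10.000 mg/L.
Before the 6th dose, 5 doses have been given. Superposition: Cmin = C₀·(f + f² + … + f^5).
≈ 10.000 × (0.2500 + 0.0625 + 0.0156 + 0.0039 + 0.0010) ≈ 10.000 × 0.3330 ≈ 3.330 mg/L.

3.3 mg/L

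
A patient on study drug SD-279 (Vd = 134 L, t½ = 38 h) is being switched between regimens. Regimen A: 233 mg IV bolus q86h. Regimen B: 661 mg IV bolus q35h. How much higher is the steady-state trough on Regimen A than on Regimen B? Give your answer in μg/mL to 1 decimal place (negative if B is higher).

-5.1 μg/mL

Regimen A: f = (1/2)^(86/38) ≈ 0.2083; Cmin,ss = (233/134)·f/(1−f) ≈ 0.457 μg/mL.
Regimen B: f = (1/2)^(35/38) ≈ 0.5281; Cmin,ss = (661/134)·f/(1−f) ≈ 5.520 μg/mL.
Difference ≈ 0.457 − 5.520 ≈ -5.063 μg/mL.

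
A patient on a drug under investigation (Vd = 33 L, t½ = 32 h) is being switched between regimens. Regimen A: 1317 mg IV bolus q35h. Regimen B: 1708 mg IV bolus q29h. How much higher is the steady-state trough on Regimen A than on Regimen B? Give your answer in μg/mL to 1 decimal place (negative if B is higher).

-24.0 μg/mL

Regimen A: f = (1/2)^(35/32) ≈ 0.4685; Cmin,ss = (1317/33)·f/(1−f) ≈ 35.179 μg/mL.
Regimen B: f = (1/2)^(29/32) ≈ 0.5336; Cmin,ss = (1708/33)·f/(1−f) ≈ 59.215 μg/mL.
Difference ≈ 35.179 − 59.215 ≈ -24.036 μg/mL.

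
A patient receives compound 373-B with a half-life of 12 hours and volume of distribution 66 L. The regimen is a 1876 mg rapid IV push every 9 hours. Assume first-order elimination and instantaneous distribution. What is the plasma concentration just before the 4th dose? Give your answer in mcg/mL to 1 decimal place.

f = (1/2)^(τ/t½) = (1/2)^(9/12) ≈ 0.5946.
C₀ = D/Vd = 1876/66 ≈ 28.424 mcg/mL.
Before the 4th dose, 3 doses have been given. Superposition: Cmin = C₀·(f + f² + … + f^3).
≈ 28.424 × (0.5946 + 0.3535 + 0.2102) ≈ 28.424 × 1.1583 ≈ 32.924 mcg/mL.

32.9 mcg/mL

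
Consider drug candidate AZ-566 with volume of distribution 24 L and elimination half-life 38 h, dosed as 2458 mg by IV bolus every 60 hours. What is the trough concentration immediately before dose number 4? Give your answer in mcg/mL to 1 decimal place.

49.6 mcg/mL

f = (1/2)^(τ/t½) = (1/2)^(60/38) ≈ 0.3347.
C₀ = D/Vd = 2458/24 ≈ 102.417 mcg/mL.
Before the 4th dose, 3 doses have been given. Superposition: Cmin = C₀·(f + f² + … + f^3).
≈ 102.417 × (0.3347 + 0.1120 + 0.0375) ≈ 102.417 × 0.4842 ≈ 49.590 mcg/mL.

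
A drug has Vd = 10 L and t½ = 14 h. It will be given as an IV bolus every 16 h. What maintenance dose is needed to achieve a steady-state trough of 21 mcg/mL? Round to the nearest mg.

τ/t½ = 16/14 ≈ 1.1429, so f = (1/2)^(16/14) ≈ 0.452862.
Cmin,ss = (D/Vd)·f/(1−f), so D = Cmin,ss·Vd·(1−f)/f.
D = 21 × 10 × (1−f)/f ≈ 21 × 10 × 1.20818 ≈ 253.72 mg.

254 mg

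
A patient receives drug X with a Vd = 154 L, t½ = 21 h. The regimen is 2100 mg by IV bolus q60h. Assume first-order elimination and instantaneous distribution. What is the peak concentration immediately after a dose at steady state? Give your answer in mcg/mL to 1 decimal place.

k = ln2/t½ = ln2/21 ≈ 0.033007 h⁻¹; fraction remaining f = e^(−kτ) = e^(−0.033007×60) ≈ 0.1380.
At steady state, accumulation factor R = 1/(1 − e^(−kτ)) ≈ 1.1601.
Single-dose peak C₀ = D/Vd = 2100/154 ≈ 13.636 mcg/mL.
Steady-state peak Cmax,ss = C₀·R ≈ 13.636 × 1.1601 ≈ 15.819 mcg/mL.

15.8 mcg/mL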